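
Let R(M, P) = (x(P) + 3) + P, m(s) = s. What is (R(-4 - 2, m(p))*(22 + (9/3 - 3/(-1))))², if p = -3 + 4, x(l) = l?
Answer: 19600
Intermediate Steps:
p = 1
R(M, P) = 3 + 2*P (R(M, P) = (P + 3) + P = (3 + P) + P = 3 + 2*P)
(R(-4 - 2, m(p))*(22 + (9/3 - 3/(-1))))² = ((3 + 2*1)*(22 + (9/3 - 3/(-1))))² = ((3 + 2)*(22 + (9*(⅓) - 3*(-1))))² = (5*(22 + (3 + 3)))² = (5*(22 + 6))² = (5*28)² = 140² = 19600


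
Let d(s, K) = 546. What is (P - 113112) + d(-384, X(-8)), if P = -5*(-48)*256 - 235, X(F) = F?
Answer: -51361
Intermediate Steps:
P = 61205 (P = 240*256 - 235 = 61440 - 235 = 61205)
(P - 113112) + d(-384, X(-8)) = (61205 - 113112) + 546 = -51907 + 546 = -51361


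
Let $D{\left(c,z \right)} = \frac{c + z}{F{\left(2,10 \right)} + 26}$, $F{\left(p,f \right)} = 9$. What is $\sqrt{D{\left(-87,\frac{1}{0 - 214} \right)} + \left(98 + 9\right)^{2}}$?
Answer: $\frac{\sqrt{642150588590}}{7490} \approx 106.99$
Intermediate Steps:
$D{\left(c,z \right)} = \frac{c}{35} + \frac{z}{35}$ ($D{\left(c,z \right)} = \frac{c + z}{9 + 26} = \frac{c + z}{35} = \left(c + z\right) \frac{1}{35} = \frac{c}{35} + \frac{z}{35}$)
$\sqrt{D{\left(-87,\frac{1}{0 - 214} \right)} + \left(98 + 9\right)^{2}} = \sqrt{\left(\frac{1}{35} \left(-87\right) + \frac{1}{35 \left(0 - 214\right)}\right) + \left(98 + 9\right)^{2}} = \sqrt{\left(- \frac{87}{35} + \frac{1}{35 \left(-214\right)}\right) + 107^{2}} = \sqrt{\left(- \frac{87}{35} + \frac{1}{35} \left(- \frac{1}{214}\right)\right) + 11449} = \sqrt{\left(- \frac{87}{35} - \frac{1}{7490}\right) + 11449} = \sqrt{- \frac{18619}{7490} + 11449} = \sqrt{\frac{85734391}{7490}} = \frac{\sqrt{642150588590}}{7490}$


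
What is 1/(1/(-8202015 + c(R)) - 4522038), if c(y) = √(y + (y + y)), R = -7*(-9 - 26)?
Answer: -304211288744924242635/1375655007733556822140196701 + 7*√15/1375655007733556822140196701 ≈ -2.2114e-7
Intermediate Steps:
R = 245 (R = -7*(-35) = 245)
c(y) = √3*√y (c(y) = √(y + 2*y) = √(3*y) = √3*√y)
1/(1/(-8202015 + c(R)) - 4522038) = 1/(1/(-8202015 + √3*√245) - 4522038) = 1/(1/(-8202015 + √3*(7*√5)) - 4522038) = 1/(1/(-8202015 + 7*√15) - 4522038) = 1/(-4522038 + 1/(-8202015 + 7*√15))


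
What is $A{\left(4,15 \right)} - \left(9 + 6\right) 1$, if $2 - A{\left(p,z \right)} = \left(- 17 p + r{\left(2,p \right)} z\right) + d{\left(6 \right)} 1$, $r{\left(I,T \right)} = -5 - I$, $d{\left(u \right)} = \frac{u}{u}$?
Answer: $159$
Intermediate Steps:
$d{\left(u \right)} = 1$
$A{\left(p,z \right)} = 1 + 7 z + 17 p$ ($A{\left(p,z \right)} = 2 - \left(\left(- 17 p + \left(-5 - 2\right) z\right) + 1 \cdot 1\right) = 2 - \left(\left(- 17 p + \left(-5 - 2\right) z\right) + 1\right) = 2 - \left(\left(- 17 p - 7 z\right) + 1\right) = 2 - \left(1 - 17 p - 7 z\right) = 2 + \left(-1 + 7 z + 17 p\right) = 1 + 7 z + 17 p$)
$A{\left(4,15 \right)} - \left(9 + 6\right) 1 = \left(1 + 7 \cdot 15 + 17 \cdot 4\right) - \left(9 + 6\right) 1 = \left(1 + 105 + 68\right) - 15 \cdot 1 = 174 - 15 = 159$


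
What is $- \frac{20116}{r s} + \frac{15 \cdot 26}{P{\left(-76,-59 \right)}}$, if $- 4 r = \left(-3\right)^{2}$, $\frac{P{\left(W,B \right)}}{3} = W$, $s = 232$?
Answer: $\frac{365239}{9918} \approx 36.826$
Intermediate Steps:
$P{\left(W,B \right)} = 3 W$
$r = - \frac{9}{4}$ ($r = - \frac{\left(-3\right)^{2}}{4} = \left(- \frac{1}{4}\right) 9 = - \frac{9}{4} \approx -2.25$)
$- \frac{20116}{r s} + \frac{15 \cdot 26}{P{\left(-76,-59 \right)}} = - \frac{20116}{\left(- \frac{9}{4}\right) 232} + \frac{15 \cdot 26}{3 \left(-76\right)} = - \frac{20116}{-522} + \frac{390}{-228} = \left(-20116\right) \left(- \frac{1}{522}\right) + 390 \left(- \frac{1}{228}\right) = \frac{10058}{261} - \frac{65}{38} = \frac{365239}{9918}$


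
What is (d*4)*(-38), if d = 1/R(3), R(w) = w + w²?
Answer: -38/3 ≈ -12.667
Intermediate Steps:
d = 1/12 (d = 1/(3*(1 + 3)) = 1/(3*4) = 1/12 ≈ 0.083333)
(d*4)*(-38) = ((1/12)*4)*(-38) = (⅓)*(-38) = -38/3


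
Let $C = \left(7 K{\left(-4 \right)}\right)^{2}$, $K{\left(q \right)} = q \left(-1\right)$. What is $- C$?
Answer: $-784$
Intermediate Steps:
$K{\left(q \right)} = - q$
$C = 784$ ($C = \left(7 \left(\left(-1\right) \left(-4\right)\right)\right)^{2} = \left(7 \cdot 4\right)^{2} = 28^{2} = 784$)
$- C = \left(-1\right) 784 = -784$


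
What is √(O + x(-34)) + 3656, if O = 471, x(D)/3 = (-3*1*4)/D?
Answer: 3656 + 5*√5457/17 ≈ 3677.7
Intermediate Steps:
x(D) = -36/D (x(D) = 3*((-3*1*4)/D) = 3*((-3*4)/D) = 3*(-12/D) = -36/D)
√(O + x(-34)) + 3656 = √(471 - 36/(-34)) + 3656 = √(471 - 36*(-1/34)) + 3656 = √(471 + 18/17) + 3656 = √(8025/17) + 3656 = 5*√5457/17 + 3656 = 3656 + 5*√5457/17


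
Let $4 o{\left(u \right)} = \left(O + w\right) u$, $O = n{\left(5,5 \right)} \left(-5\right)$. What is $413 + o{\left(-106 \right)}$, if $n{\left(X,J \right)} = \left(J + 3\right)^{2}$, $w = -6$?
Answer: $9052$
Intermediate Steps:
$n{\left(X,J \right)} = \left(3 + J\right)^{2}$
$O = -320$ ($O = \left(3 + 5\right)^{2} \left(-5\right) = 8^{2} \left(-5\right) = 64 \left(-5\right) = -320$)
$o{\left(u \right)} = - \frac{163 u}{2}$ ($o{\left(u \right)} = \frac{\left(-320 - 6\right) u}{4} = \frac{\left(-326\right) u}{4} = - \frac{163 u}{2}$)
$413 + o{\left(-106 \right)} = 413 - -8639 = 413 + 8639 = 9052$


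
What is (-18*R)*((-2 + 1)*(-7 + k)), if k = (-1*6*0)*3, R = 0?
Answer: 0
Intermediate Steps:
k = 0 (k = -6*0*3 = 0*3 = 0)
(-18*R)*((-2 + 1)*(-7 + k)) = (-18*0)*((-2 + 1)*(-7 + 0)) = 0*(-1*(-7)) = 0*7 = 0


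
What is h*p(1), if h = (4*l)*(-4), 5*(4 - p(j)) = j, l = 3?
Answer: -912/5 ≈ -182.40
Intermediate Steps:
p(j) = 4 - j/5
h = -48 (h = (4*3)*(-4) = 12*(-4) = -48)
h*p(1) = -48*(4 - ⅕*1) = -48*(4 - ⅕) = -48*19/5 = -912/5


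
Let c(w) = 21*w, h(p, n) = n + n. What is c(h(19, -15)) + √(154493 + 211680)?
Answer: -630 + √366173 ≈ -24.878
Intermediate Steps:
h(p, n) = 2*n
c(h(19, -15)) + √(154493 + 211680) = 21*(2*(-15)) + √(154493 + 211680) = 21*(-30) + √366173 = -630 + √366173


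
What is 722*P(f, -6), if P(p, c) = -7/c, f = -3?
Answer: 2527/3 ≈ 842.33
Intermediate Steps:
722*P(f, -6) = 722*(-7/(-6)) = 722*(-7*(-1/6)) = 722*(7/6) = 2527/3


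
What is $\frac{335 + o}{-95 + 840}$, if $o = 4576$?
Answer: $\frac{4911}{745} \approx 6.5919$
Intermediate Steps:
$\frac{335 + o}{-95 + 840} = \frac{335 + 4576}{-95 + 840} = \frac{4911}{745}$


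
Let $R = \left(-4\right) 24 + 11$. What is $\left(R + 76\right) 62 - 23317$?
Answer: $-23875$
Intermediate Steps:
$R = -85$ ($R = -96 + 11 = -85$)
$\left(R + 76\right) 62 - 23317 = \left(-85 + 76\right) 62 - 23317 = \left(-9\right) 62 - 23317 = -558 - 23317 = -23875$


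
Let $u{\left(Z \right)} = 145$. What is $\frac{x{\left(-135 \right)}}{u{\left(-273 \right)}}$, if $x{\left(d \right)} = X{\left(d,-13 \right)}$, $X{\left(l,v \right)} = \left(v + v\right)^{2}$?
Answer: $\frac{676}{145} \approx 4.6621$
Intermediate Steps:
$X{\left(l,v \right)} = 4 v^{2}$ ($X{\left(l,v \right)} = \left(2 v\right)^{2} = 4 v^{2}$)
$x{\left(d \right)} = 676$ ($x{\left(d \right)} = 4 \left(-13\right)^{2} = 4 \cdot 169 = 676$)
$\frac{x{\left(-135 \right)}}{u{\left(-273 \right)}} = \frac{676}{145}$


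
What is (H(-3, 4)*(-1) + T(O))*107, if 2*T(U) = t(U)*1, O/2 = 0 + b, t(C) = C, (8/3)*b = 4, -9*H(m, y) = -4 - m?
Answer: 2675/18 ≈ 148.61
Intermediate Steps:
H(m, y) = 4/9 + m/9 (H(m, y) = -(-4 - m)/9 = 4/9 + m/9)
b = 3/2 (b = (3/8)*4 = 3/2 ≈ 1.5000)
O = 3 (O = 2*(0 + 3/2) = 2*(3/2) = 3)
T(U) = U/2 (T(U) = (U*1)/2 = U/2)
(H(-3, 4)*(-1) + T(O))*107 = ((4/9 + (⅑)*(-3))*(-1) + (½)*3)*107 = ((4/9 - ⅓)*(-1) + 3/2)*107 = ((⅑)*(-1) + 3/2)*107 = (-⅑ + 3/2)*107 = (25/18)*107 = 2675/18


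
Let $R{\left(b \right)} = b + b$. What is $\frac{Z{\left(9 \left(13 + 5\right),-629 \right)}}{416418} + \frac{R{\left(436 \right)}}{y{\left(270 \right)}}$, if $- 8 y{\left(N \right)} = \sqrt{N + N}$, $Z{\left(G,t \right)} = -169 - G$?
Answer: $- \frac{331}{416418} - \frac{3488 \sqrt{15}}{45} \approx -300.2$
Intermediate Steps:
$R{\left(b \right)} = 2 b$
$y{\left(N \right)} = - \frac{\sqrt{2} \sqrt{N}}{8}$ ($y{\left(N \right)} = - \frac{\sqrt{N + N}}{8} = - \frac{\sqrt{2 N}}{8} = - \frac{\sqrt{2} \sqrt{N}}{8}$)
$\frac{Z{\left(9 \left(13 + 5\right),-629 \right)}}{416418} + \frac{R{\left(436 \right)}}{y{\left(270 \right)}} = \frac{-169 - 9 \left(13 + 5\right)}{416418} + \frac{2 \cdot 436}{\left(- \frac{1}{8}\right) \sqrt{2} \sqrt{270}} = \left(-169 - 9 \cdot 18\right) \frac{1}{416418} + \frac{872}{\left(- \frac{1}{8}\right) \sqrt{2} \cdot 3 \sqrt{30}} = \left(-169 - 162\right) \frac{1}{416418} + \frac{872}{\left(- \frac{3}{4}\right) \sqrt{15}} = \left(-169 - 162\right) \frac{1}{416418} + 872 \left(- \frac{4 \sqrt{15}}{45}\right) = \left(-331\right) \frac{1}{416418} - \frac{3488 \sqrt{15}}{45} = - \frac{331}{416418} - \frac{3488 \sqrt{15}}{45}$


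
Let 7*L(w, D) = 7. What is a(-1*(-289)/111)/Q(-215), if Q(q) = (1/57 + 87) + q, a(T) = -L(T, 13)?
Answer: 57/7295 ≈ 0.0078136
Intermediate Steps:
L(w, D) = 1 (L(w, D) = (⅐)*7 = 1)
a(T) = -1 (a(T) = -1*1 = -1)
Q(q) = 4960/57 + q (Q(q) = (1/57 + 87) + q = 4960/57 + q)
a(-1*(-289)/111)/Q(-215) = -1/(4960/57 - 215) = -1/(-7295/57) = -1*(-57/7295) = 57/7295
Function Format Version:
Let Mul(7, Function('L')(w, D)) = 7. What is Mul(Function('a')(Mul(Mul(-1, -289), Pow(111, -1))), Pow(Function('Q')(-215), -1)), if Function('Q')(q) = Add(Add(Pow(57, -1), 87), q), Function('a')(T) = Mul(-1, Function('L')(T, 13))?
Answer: Rational(57, 7295) ≈ 0.0078136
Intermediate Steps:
Function('L')(w, D) = 1 (Function('L')(w, D) = Mul(Rational(1, 7), 7) = 1)
Function('a')(T) = -1 (Function('a')(T) = Mul(-1, 1) = -1)
Function('Q')(q) = Add(Rational(4960, 57), q) (Function('Q')(q) = Add(Add(Rational(1, 57), 87), q) = Add(Rational(4960, 57), q))
Mul(Function('a')(Mul(Mul(-1, -289), Pow(111, -1))), Pow(Function('Q')(-215), -1)) = Mul(-1, Pow(Add(Rational(4960, 57), -215), -1)) = Mul(-1, Pow(Rational(-7295, 57), -1)) = Mul(-1, Rational(-57, 7295)) = Rational(57, 7295)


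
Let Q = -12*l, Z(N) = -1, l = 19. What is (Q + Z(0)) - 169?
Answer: -398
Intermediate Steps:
Q = -228 (Q = -12*19 = -228)
(Q + Z(0)) - 169 = (-228 - 1) - 169 = -229 - 169 = -398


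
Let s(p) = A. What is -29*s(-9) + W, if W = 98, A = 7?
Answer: -105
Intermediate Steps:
s(p) = 7
-29*s(-9) + W = -29*7 + 98 = -203 + 98 = -105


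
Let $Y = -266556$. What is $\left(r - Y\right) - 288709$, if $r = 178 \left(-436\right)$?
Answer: $-99761$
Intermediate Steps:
$r = -77608$
$\left(r - Y\right) - 288709 = \left(-77608 - -266556\right) - 288709 = \left(-77608 + 266556\right) - 288709 = 188948 - 288709 = -99761$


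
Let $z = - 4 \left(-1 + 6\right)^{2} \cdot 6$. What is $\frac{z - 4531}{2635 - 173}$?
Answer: $- \frac{5131}{2462} \approx -2.0841$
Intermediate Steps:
$z = -600$ ($z = - 4 \cdot 5^{2} \cdot 6 = \left(-4\right) 25 \cdot 6 = \left(-100\right) 6 = -600$)
$\frac{z - 4531}{2635 - 173} = \frac{-600 - 4531}{2635 - 173} = - \frac{5131}{2462}$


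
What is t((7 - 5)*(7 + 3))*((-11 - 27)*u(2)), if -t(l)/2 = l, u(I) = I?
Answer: 3040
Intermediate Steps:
t(l) = -2*l
t((7 - 5)*(7 + 3))*((-11 - 27)*u(2)) = (-2*(7 - 5)*(7 + 3))*((-11 - 27)*2) = (-4*10)*(-38*2) = -2*20*(-76) = -40*(-76) = 3040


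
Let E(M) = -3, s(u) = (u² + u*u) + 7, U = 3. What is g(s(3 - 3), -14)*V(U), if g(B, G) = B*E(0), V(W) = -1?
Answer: 21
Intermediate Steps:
s(u) = 7 + 2*u² (s(u) = (u² + u²) + 7 = 2*u² + 7 = 7 + 2*u²)
g(B, G) = -3*B (g(B, G) = B*(-3) = -3*B)
g(s(3 - 3), -14)*V(U) = -3*(7 + 2*(3 - 3)²)*(-1) = -3*(7 + 2*0²)*(-1) = -3*(7 + 2*0)*(-1) = -3*(7 + 0)*(-1) = -3*7*(-1) = -21*(-1) = 21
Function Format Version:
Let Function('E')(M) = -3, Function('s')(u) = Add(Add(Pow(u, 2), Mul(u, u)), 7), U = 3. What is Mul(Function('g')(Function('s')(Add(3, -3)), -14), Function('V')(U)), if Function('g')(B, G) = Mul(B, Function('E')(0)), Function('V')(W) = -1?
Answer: 21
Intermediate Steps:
Function('s')(u) = Add(7, Mul(2, Pow(u, 2))) (Function('s')(u) = Add(Add(Pow(u, 2), Pow(u, 2)), 7) = Add(Mul(2, Pow(u, 2)), 7) = Add(7, Mul(2, Pow(u, 2))))
Function('g')(B, G) = Mul(-3, B) (Function('g')(B, G) = Mul(B, -3) = Mul(-3, B))
Mul(Function('g')(Function('s')(Add(3, -3)), -14), Function('V')(U)) = Mul(Mul(-3, Add(7, Mul(2, Pow(Add(3, -3), 2)))), -1) = Mul(Mul(-3, Add(7, Mul(2, Pow(0, 2)))), -1) = Mul(Mul(-3, Add(7, Mul(2, 0))), -1) = Mul(Mul(-3, Add(7, 0)), -1) = Mul(Mul(-3, 7), -1) = Mul(-21, -1) = 21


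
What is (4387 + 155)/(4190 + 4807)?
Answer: 1514/2999 ≈ 0.50484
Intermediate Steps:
(4387 + 155)/(4190 + 4807) = 4542/8997 = 4542*(1/8997) = 1514/2999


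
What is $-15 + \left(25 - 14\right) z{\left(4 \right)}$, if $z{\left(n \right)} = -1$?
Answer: $-26$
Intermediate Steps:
$-15 + \left(25 - 14\right) z{\left(4 \right)} = -15 + \left(25 - 14\right) \left(-1\right) = -15 + 11 \left(-1\right) = -15 - 11 = -26$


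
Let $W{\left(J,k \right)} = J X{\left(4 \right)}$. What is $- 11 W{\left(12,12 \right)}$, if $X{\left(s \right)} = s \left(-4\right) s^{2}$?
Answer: $33792$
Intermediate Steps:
$X{\left(s \right)} = - 4 s^{3}$ ($X{\left(s \right)} = - 4 s s^{2} = - 4 s^{3}$)
$W{\left(J,k \right)} = - 256 J$ ($W{\left(J,k \right)} = J \left(- 4 \cdot 4^{3}\right) = J \left(\left(-4\right) 64\right) = J \left(-256\right) = - 256 J$)
$- 11 W{\left(12,12 \right)} = - 11 \left(\left(-256\right) 12\right) = \left(-11\right) \left(-3072\right) = 33792$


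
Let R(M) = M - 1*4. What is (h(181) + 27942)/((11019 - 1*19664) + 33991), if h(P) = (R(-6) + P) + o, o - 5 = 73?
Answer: 28191/25346 ≈ 1.1122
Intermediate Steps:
R(M) = -4 + M (R(M) = M - 4 = -4 + M)
o = 78 (o = 5 + 73 = 78)
h(P) = 68 + P (h(P) = ((-4 - 6) + P) + 78 = (-10 + P) + 78 = 68 + P)
(h(181) + 27942)/((11019 - 1*19664) + 33991) = ((68 + 181) + 27942)/((11019 - 1*19664) + 33991) = (249 + 27942)/((11019 - 19664) + 33991) = 28191/(-8645 + 33991) = 28191/25346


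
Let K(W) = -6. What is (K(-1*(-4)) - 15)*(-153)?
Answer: 3213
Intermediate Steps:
(K(-1*(-4)) - 15)*(-153) = (-6 - 15)*(-153) = -21*(-153) = 3213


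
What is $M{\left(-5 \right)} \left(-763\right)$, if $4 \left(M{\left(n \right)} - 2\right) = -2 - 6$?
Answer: $0$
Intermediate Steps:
$M{\left(n \right)} = 0$ ($M{\left(n \right)} = 2 + \frac{-2 - 6}{4} = 2 + \frac{1}{4} \left(-8\right) = 2 - 2 = 0$)
$M{\left(-5 \right)} \left(-763\right) = 0 \left(-763\right) = 0$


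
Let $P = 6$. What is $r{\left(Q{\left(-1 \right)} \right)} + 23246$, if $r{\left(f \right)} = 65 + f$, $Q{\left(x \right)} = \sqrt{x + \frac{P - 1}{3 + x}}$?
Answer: $23311 + \frac{\sqrt{6}}{2} \approx 23312.0$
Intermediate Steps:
$Q{\left(x \right)} = \sqrt{x + \frac{5}{3 + x}}$ ($Q{\left(x \right)} = \sqrt{x + \frac{6 - 1}{3 + x}} = \sqrt{x + \frac{5}{3 + x}}$)
$r{\left(Q{\left(-1 \right)} \right)} + 23246 = \left(65 + \sqrt{\frac{5 - \left(3 - 1\right)}{3 - 1}}\right) + 23246 = \left(65 + \sqrt{\frac{5 - 2}{2}}\right) + 23246 = \left(65 + \sqrt{\frac{1}{2} \cdot 3}\right) + 23246 = \left(65 + \sqrt{\frac{3}{2}}\right) + 23246 = \left(65 + \frac{\sqrt{6}}{2}\right) + 23246 = 23311 + \frac{\sqrt{6}}{2}$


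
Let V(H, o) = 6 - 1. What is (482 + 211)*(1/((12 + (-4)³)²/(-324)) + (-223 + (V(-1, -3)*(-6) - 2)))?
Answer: -119515473/676 ≈ -1.7680e+5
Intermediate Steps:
V(H, o) = 5
(482 + 211)*(1/((12 + (-4)³)²/(-324)) + (-223 + (V(-1, -3)*(-6) - 2))) = (482 + 211)*(1/((12 + (-4)³)²/(-324)) + (-223 + (5*(-6) - 2))) = 693*(1/((12 - 64)²*(-1/324)) + (-223 + (-30 - 2))) = 693*(1/((-52)²*(-1/324)) + (-223 - 32)) = 693*(1/(2704*(-1/324)) - 255) = 693*(1/(-676/81) - 255) = 693*(-81/676 - 255) = 693*(-172461/676) = -119515473/676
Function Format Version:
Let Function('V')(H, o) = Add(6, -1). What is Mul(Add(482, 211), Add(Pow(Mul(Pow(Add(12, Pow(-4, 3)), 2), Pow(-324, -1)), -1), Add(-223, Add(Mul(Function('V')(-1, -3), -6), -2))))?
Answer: Rational(-119515473, 676) ≈ -1.7680e+5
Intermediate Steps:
Function('V')(H, o) = 5
Mul(Add(482, 211), Add(Pow(Mul(Pow(Add(12, Pow(-4, 3)), 2), Pow(-324, -1)), -1), Add(-223, Add(Mul(Function('V')(-1, -3), -6), -2)))) = Mul(Add(482, 211), Add(Pow(Mul(Pow(Add(12, Pow(-4, 3)), 2), Pow(-324, -1)), -1), Add(-223, Add(Mul(5, -6), -2)))) = Mul(693, Add(Pow(Mul(Pow(Add(12, -64), 2), Rational(-1, 324)), -1), Add(-223, Add(-30, -2)))) = Mul(693, Add(Pow(Mul(Pow(-52, 2), Rational(-1, 324)), -1), Add(-223, -32))) = Mul(693, Add(Pow(Mul(2704, Rational(-1, 324)), -1), -255)) = Mul(693, Add(Pow(Rational(-676, 81), -1), -255)) = Mul(693, Add(Rational(-81, 676), -255)) = Mul(693, Rational(-172461, 676)) = Rational(-119515473, 676)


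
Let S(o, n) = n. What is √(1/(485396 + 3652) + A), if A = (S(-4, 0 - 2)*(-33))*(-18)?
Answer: I*√71032879930026/244524 ≈ 34.467*I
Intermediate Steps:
A = -1188 (A = ((0 - 2)*(-33))*(-18) = -2*(-33)*(-18) = 66*(-18) = -1188)
√(1/(485396 + 3652) + A) = √(1/(485396 + 3652) - 1188) = √(1/489048 - 1188) = √(-580989023/489048) = I*√71032879930026/244524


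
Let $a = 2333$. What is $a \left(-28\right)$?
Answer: $-65324$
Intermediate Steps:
$a \left(-28\right) = 2333 \left(-28\right) = -65324$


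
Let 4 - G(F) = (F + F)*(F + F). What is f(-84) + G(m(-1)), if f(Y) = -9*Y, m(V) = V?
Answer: 756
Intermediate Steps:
G(F) = 4 - 4*F² (G(F) = 4 - (F + F)*(F + F) = 4 - 2*F*2*F = 4 - 4*F²)
f(-84) + G(m(-1)) = -9*(-84) + (4 - 4*(-1)²) = 756 + (4 - 4*1) = 756 + (4 - 4) = 756 + 0 = 756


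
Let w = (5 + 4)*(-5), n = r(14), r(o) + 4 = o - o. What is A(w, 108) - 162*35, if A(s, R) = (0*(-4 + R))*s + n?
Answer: -5674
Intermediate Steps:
r(o) = -4 (r(o) = -4 + (o - o) = -4 + 0 = -4)
n = -4
w = -45 (w = 9*(-5) = -45)
A(s, R) = -4 (A(s, R) = (0*(-4 + R))*s - 4 = 0*s - 4 = 0 - 4 = -4)
A(w, 108) - 162*35 = -4 - 162*35 = -4 - 5670 = -5674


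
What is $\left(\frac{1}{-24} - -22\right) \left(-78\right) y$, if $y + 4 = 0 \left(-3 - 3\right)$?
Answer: $6851$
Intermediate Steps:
$y = -4$ ($y = -4 + 0 \left(-3 - 3\right) = -4 + 0 \left(-6\right) = -4 + 0 = -4$)
$\left(\frac{1}{-24} - -22\right) \left(-78\right) y = \left(\frac{1}{-24} - -22\right) \left(-78\right) \left(-4\right) = \left(- \frac{1}{24} + 22\right) \left(-78\right) \left(-4\right) = \frac{527}{24} \left(-78\right) \left(-4\right) = \left(- \frac{6851}{4}\right) \left(-4\right) = 6851$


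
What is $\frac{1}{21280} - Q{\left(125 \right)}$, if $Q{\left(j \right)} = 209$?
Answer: $- \frac{4447519}{21280} \approx -209.0$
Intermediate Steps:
$\frac{1}{21280} - Q{\left(125 \right)} = \frac{1}{21280} - 209 = - \frac{4447519}{21280}$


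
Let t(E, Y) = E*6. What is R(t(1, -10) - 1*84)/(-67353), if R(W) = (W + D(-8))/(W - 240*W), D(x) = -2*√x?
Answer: 1/16097367 + 2*I*√2/627797313 ≈ 6.2122e-8 + 4.5053e-9*I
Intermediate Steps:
t(E, Y) = 6*E
R(W) = -(W - 4*I*√2)/(239*W) (R(W) = (W - 4*I*√2)/(W - 240*W) = (W - 4*I*√2)/((-239*W)) = (W - 4*I*√2)*(-1/(239*W)) = -(W - 4*I*√2)/(239*W))
R(t(1, -10) - 1*84)/(-67353) = ((-(6*1 - 1*84) + 4*I*√2)/(239*(6*1 - 1*84)))/(-67353) = ((-(6 - 84) + 4*I*√2)/(239*(6 - 84)))*(-1/67353) = ((1/239)*(-1*(-78) + 4*I*√2)/(-78))*(-1/67353) = ((1/239)*(-1/78)*(78 + 4*I*√2))*(-1/67353) = (-1/239 - 2*I*√2/9321)*(-1/67353) = 1/16097367 + 2*I*√2/627797313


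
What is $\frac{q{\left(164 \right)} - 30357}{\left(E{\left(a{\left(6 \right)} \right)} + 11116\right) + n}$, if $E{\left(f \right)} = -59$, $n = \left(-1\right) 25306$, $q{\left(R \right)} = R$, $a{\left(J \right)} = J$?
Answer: $\frac{30193}{14249} \approx 2.119$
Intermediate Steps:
$n = -25306$
$\frac{q{\left(164 \right)} - 30357}{\left(E{\left(a{\left(6 \right)} \right)} + 11116\right) + n} = \frac{164 - 30357}{\left(-59 + 11116\right) - 25306} = - \frac{30193}{11057 - 25306} = - \frac{30193}{-14249} = \left(-30193\right) \left(- \frac{1}{14249}\right) = \frac{30193}{14249}$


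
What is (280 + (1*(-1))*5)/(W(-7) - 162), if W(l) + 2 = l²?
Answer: -55/23 ≈ -2.3913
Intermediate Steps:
W(l) = -2 + l²
(280 + (1*(-1))*5)/(W(-7) - 162) = (280 + (1*(-1))*5)/((-2 + (-7)²) - 162) = (280 - 1*5)/((-2 + 49) - 162) = (280 - 5)/(47 - 162) = 275/(-115) = 275*(-1/115) = -55/23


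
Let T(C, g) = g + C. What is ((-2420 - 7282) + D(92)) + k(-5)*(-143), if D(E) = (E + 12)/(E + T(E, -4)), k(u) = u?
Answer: -404389/45 ≈ -8986.4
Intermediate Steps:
T(C, g) = C + g
D(E) = (12 + E)/(-4 + 2*E) (D(E) = (E + 12)/(E + (E - 4)) = (12 + E)/(E + (-4 + E)) = (12 + E)/(-4 + 2*E))
((-2420 - 7282) + D(92)) + k(-5)*(-143) = ((-2420 - 7282) + (12 + 92)/(2*(-2 + 92))) - 5*(-143) = (-9702 + (½)*104/90) + 715 = (-9702 + (½)*(1/90)*104) + 715 = (-9702 + 26/45) + 715 = -436564/45 + 715 = -404389/45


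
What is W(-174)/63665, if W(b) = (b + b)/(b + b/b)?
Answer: 348/11014045 ≈ 3.1596e-5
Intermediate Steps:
W(b) = 2*b/(1 + b) (W(b) = (2*b)/(b + 1) = (2*b)/(1 + b) = 2*b/(1 + b))
W(-174)/63665 = (2*(-174)/(1 - 174))/63665 = (2*(-174)/(-173))*(1/63665) = (2*(-174)*(-1/173))*(1/63665) = (348/173)*(1/63665) = 348/11014045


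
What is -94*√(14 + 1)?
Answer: -94*√15 ≈ -364.06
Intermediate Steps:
-94*√(14 + 1) = -94*√15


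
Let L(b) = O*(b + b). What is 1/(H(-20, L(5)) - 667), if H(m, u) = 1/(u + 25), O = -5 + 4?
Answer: -15/10004 ≈ -0.0014994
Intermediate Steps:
O = -1
L(b) = -2*b (L(b) = -(b + b) = -2*b)
H(m, u) = 1/(25 + u)
1/(H(-20, L(5)) - 667) = 1/(1/(25 - 2*5) - 667) = 1/(1/(25 - 10) - 667) = 1/(1/15 - 667) = 1/(-10004/15) = -15/10004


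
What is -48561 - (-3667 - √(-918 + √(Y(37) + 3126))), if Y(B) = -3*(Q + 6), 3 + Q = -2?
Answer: -44894 + I*√(918 - 3*√347) ≈ -44894.0 + 29.362*I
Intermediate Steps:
Q = -5 (Q = -3 - 2 = -5)
Y(B) = -3 (Y(B) = -3*(-5 + 6) = -3*1 = -3)
-48561 - (-3667 - √(-918 + √(Y(37) + 3126))) = -48561 - (-3667 - √(-918 + √(-3 + 3126))) = -48561 - (-3667 - √(-918 + √3123)) = -48561 - (-3667 - √(-918 + 3*√347)) = -48561 + (3667 + √(-918 + 3*√347)) = -44894 + √(-918 + 3*√347)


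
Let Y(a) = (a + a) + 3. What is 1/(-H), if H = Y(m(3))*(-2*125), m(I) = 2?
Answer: 1/1750 ≈ 0.00057143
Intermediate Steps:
Y(a) = 3 + 2*a (Y(a) = 2*a + 3 = 3 + 2*a)
H = -1750 (H = (3 + 2*2)*(-2*125) = (3 + 4)*(-250) = 7*(-250) = -1750)
1/(-H) = 1/(-1*(-1750)) = 1/1750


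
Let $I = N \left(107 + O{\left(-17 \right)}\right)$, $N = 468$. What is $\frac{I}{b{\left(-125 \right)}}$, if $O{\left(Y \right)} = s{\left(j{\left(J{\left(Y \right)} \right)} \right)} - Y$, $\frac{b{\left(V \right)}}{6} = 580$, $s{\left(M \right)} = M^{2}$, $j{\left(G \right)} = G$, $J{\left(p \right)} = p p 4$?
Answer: $\frac{5212194}{29} \approx 1.7973 \cdot 10^{5}$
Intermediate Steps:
$J{\left(p \right)} = 4 p^{2}$ ($J{\left(p \right)} = p^{2} \cdot 4 = 4 p^{2}$)
$b{\left(V \right)} = 3480$ ($b{\left(V \right)} = 6 \cdot 580 = 3480$)
$O{\left(Y \right)} = - Y + 16 Y^{4}$ ($O{\left(Y \right)} = \left(4 Y^{2}\right)^{2} - Y = 16 Y^{4} - Y = - Y + 16 Y^{4}$)
$I = 625463280$ ($I = 468 \left(107 - \left(-17 - 16 \left(-17\right)^{4}\right)\right) = 468 \left(107 + \left(17 + 16 \cdot 83521\right)\right) = 468 \left(107 + \left(17 + 1336336\right)\right) = 468 \left(107 + 1336353\right) = 468 \cdot 1336460 = 625463280$)
$\frac{I}{b{\left(-125 \right)}} = \frac{625463280}{3480} = 625463280 \cdot \frac{1}{3480} = \frac{5212194}{29}$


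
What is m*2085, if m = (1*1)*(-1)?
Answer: -2085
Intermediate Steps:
m = -1 (m = 1*(-1) = -1)
m*2085 = -1*2085 = -2085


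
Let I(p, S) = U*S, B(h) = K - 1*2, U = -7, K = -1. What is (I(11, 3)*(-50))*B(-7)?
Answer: -3150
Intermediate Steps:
B(h) = -3 (B(h) = -1 - 1*2 = -1 - 2 = -3)
I(p, S) = -7*S
(I(11, 3)*(-50))*B(-7) = (-7*3*(-50))*(-3) = -21*(-50)*(-3) = 1050*(-3) = -3150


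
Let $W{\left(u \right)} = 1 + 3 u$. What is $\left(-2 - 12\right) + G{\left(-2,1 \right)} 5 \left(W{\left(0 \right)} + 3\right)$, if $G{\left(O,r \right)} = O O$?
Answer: $66$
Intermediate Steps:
$G{\left(O,r \right)} = O^{2}$
$\left(-2 - 12\right) + G{\left(-2,1 \right)} 5 \left(W{\left(0 \right)} + 3\right) = \left(-2 - 12\right) + \left(-2\right)^{2} \cdot 5 \left(\left(1 + 3 \cdot 0\right) + 3\right) = \left(-2 - 12\right) + 4 \cdot 5 \left(\left(1 + 0\right) + 3\right) = -14 + 4 \cdot 5 \left(1 + 3\right) = -14 + 4 \cdot 5 \cdot 4 = -14 + 4 \cdot 20 = -14 + 80 = 66$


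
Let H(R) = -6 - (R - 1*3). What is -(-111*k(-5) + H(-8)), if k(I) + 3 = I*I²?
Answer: -14213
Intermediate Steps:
H(R) = -3 - R (H(R) = -6 - (R - 3) = -6 - (-3 + R) = -6 + (3 - R) = -3 - R)
k(I) = -3 + I³ (k(I) = -3 + I*I² = -3 + I³)
-(-111*k(-5) + H(-8)) = -(-111*(-3 + (-5)³) + (-3 - 1*(-8))) = -(-111*(-3 - 125) + (-3 + 8)) = -(-111*(-128) + 5) = -(14208 + 5) = -1*14213 = -14213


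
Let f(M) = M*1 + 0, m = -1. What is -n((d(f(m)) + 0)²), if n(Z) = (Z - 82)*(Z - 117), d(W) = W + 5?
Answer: -6666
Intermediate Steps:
f(M) = M (f(M) = M + 0 = M)
d(W) = 5 + W
n(Z) = (-117 + Z)*(-82 + Z) (n(Z) = (-82 + Z)*(-117 + Z) = (-117 + Z)*(-82 + Z))
-n((d(f(m)) + 0)²) = -(9594 + (((5 - 1) + 0)²)² - 199*((5 - 1) + 0)²) = -(9594 + ((4 + 0)²)² - 199*(4 + 0)²) = -(9594 + (4²)² - 199*4²) = -(9594 + 16² - 199*16) = -(9594 + 256 - 3184) = -1*6666 = -6666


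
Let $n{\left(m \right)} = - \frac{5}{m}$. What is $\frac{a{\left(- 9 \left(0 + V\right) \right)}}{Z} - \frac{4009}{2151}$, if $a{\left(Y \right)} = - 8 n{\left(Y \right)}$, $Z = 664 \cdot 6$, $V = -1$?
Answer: $- \frac{1995287}{1071198} \approx -1.8627$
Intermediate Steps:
$Z = 3984$
$a{\left(Y \right)} = \frac{40}{Y}$ ($a{\left(Y \right)} = - 8 \left(- \frac{5}{Y}\right) = \frac{40}{Y}$)
$\frac{a{\left(- 9 \left(0 + V\right) \right)}}{Z} - \frac{4009}{2151} = \frac{40 \frac{1}{\left(-9\right) \left(0 - 1\right)}}{3984} - \frac{4009}{2151} = \frac{40}{\left(-9\right) \left(-1\right)} \frac{1}{3984} - \frac{4009}{2151} = \frac{40}{9} \cdot \frac{1}{3984} - \frac{4009}{2151} = \frac{5}{4482} - \frac{4009}{2151} = - \frac{1995287}{1071198}$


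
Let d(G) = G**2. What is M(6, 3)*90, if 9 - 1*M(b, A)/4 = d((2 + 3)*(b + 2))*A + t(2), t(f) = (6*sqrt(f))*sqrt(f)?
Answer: -1729080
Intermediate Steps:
t(f) = 6*f
M(b, A) = -12 - 4*A*(10 + 5*b)**2 (M(b, A) = 36 - 4*(((2 + 3)*(b + 2))**2*A + 6*2) = 36 - 4*((5*(2 + b))**2*A + 12) = 36 - 4*((10 + 5*b)**2*A + 12) = 36 - 4*(A*(10 + 5*b)**2 + 12) = 36 - 4*(12 + A*(10 + 5*b)**2) = 36 + (-48 - 4*A*(10 + 5*b)**2) = -12 - 4*A*(10 + 5*b)**2)
M(6, 3)*90 = (-12 - 100*3*(2 + 6)**2)*90 = (-12 - 100*3*8**2)*90 = (-12 - 100*3*64)*90 = (-12 - 19200)*90 = -19212*90 = -1729080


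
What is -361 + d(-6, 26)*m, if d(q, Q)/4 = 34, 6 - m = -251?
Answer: 34591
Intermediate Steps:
m = 257 (m = 6 - 1*(-251) = 6 + 251 = 257)
d(q, Q) = 136 (d(q, Q) = 4*34 = 136)
-361 + d(-6, 26)*m = -361 + 136*257 = -361 + 34952 = 34591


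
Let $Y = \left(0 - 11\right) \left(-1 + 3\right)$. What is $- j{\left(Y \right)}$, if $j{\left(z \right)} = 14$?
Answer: $-14$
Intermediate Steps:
$Y = -22$ ($Y = \left(-11\right) 2 = -22$)
$- j{\left(Y \right)} = \left(-1\right) 14 = -14$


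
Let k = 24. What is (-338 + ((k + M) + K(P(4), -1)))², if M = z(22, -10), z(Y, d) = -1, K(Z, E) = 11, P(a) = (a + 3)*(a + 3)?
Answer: 92416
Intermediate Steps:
P(a) = (3 + a)² (P(a) = (3 + a)*(3 + a) = (3 + a)²)
M = -1
(-338 + ((k + M) + K(P(4), -1)))² = (-338 + ((24 - 1) + 11))² = (-338 + (23 + 11))² = (-338 + 34)² = (-304)² = 92416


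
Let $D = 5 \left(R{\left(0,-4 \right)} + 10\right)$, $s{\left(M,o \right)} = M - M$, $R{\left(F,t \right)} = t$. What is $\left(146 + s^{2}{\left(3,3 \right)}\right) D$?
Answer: $4380$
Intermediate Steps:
$s{\left(M,o \right)} = 0$
$D = 30$ ($D = 5 \left(-4 + 10\right) = 5 \cdot 6 = 30$)
$\left(146 + s^{2}{\left(3,3 \right)}\right) D = \left(146 + 0^{2}\right) 30 = \left(146 + 0\right) 30 = 146 \cdot 30 = 4380$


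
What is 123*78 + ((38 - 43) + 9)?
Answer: 9598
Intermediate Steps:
123*78 + ((38 - 43) + 9) = 9594 + (-5 + 9) = 9594 + 4 = 9598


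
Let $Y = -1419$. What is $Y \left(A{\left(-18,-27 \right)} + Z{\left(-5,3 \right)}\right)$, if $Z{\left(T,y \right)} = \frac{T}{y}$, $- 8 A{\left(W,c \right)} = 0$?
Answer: $2365$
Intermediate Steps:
$A{\left(W,c \right)} = 0$ ($A{\left(W,c \right)} = \left(- \frac{1}{8}\right) 0 = 0$)
$Y \left(A{\left(-18,-27 \right)} + Z{\left(-5,3 \right)}\right) = - 1419 \left(0 - \frac{5}{3}\right) = \left(-1419\right) \left(- \frac{5}{3}\right) = 2365$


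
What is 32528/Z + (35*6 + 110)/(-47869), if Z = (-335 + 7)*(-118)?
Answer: 96543597/115795111 ≈ 0.83375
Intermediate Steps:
Z = 38704 (Z = -328*(-118) = 38704)
32528/Z + (35*6 + 110)/(-47869) = 32528/38704 + (35*6 + 110)/(-47869) = 32528*(1/38704) + (210 + 110)*(-1/47869) = 2033/2419 + 320*(-1/47869) = 2033/2419 - 320/47869 = 96543597/115795111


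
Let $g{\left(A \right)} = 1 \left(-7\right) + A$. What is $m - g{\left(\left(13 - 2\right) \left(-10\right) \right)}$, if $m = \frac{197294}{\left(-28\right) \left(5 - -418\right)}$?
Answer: $\frac{594227}{5922} \approx 100.34$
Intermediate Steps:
$g{\left(A \right)} = -7 + A$
$m = - \frac{98647}{5922}$ ($m = \frac{197294}{\left(-28\right) \left(5 + 418\right)} = \frac{197294}{\left(-28\right) 423} = \frac{197294}{-11844} = 197294 \left(- \frac{1}{11844}\right) = - \frac{98647}{5922} \approx -16.658$)
$m - g{\left(\left(13 - 2\right) \left(-10\right) \right)} = - \frac{98647}{5922} - \left(-7 + \left(13 - 2\right) \left(-10\right)\right) = - \frac{98647}{5922} - \left(-7 + 11 \left(-10\right)\right) = - \frac{98647}{5922} - \left(-7 - 110\right) = - \frac{98647}{5922} - -117 = - \frac{98647}{5922} + 117 = \frac{594227}{5922}$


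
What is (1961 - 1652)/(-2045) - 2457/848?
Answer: -5286597/1734160 ≈ -3.0485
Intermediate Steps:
(1961 - 1652)/(-2045) - 2457/848 = 309*(-1/2045) - 2457*1/848 = -309/2045 - 2457/848 = -5286597/1734160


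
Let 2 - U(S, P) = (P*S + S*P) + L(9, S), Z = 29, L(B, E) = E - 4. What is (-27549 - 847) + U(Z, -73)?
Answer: -24185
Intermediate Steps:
L(B, E) = -4 + E
U(S, P) = 6 - S - 2*P*S (U(S, P) = 2 - ((P*S + S*P) + (-4 + S)) = 2 - ((P*S + P*S) + (-4 + S)) = 2 - (2*P*S + (-4 + S)) = 2 - (-4 + S + 2*P*S) = 2 + (4 - S - 2*P*S) = 6 - S - 2*P*S)
(-27549 - 847) + U(Z, -73) = (-27549 - 847) + (6 - 1*29 - 2*(-73)*29) = -28396 + (6 - 29 + 4234) = -28396 + 4211 = -24185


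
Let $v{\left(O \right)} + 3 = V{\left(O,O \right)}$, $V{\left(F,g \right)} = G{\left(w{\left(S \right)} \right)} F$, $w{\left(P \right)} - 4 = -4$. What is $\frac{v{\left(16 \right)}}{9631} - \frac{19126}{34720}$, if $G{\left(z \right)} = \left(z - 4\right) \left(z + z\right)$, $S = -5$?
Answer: $- \frac{92153333}{167194160} \approx -0.55118$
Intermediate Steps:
$w{\left(P \right)} = 0$ ($w{\left(P \right)} = 4 - 4 = 0$)
$G{\left(z \right)} = 2 z \left(-4 + z\right)$ ($G{\left(z \right)} = \left(-4 + z\right) 2 z = 2 z \left(-4 + z\right)$)
$V{\left(F,g \right)} = 0$ ($V{\left(F,g \right)} = 2 \cdot 0 \left(-4 + 0\right) F = 2 \cdot 0 \left(-4\right) F = 0 F = 0$)
$v{\left(O \right)} = -3$ ($v{\left(O \right)} = -3 + 0 = -3$)
$\frac{v{\left(16 \right)}}{9631} - \frac{19126}{34720} = - \frac{3}{9631} - \frac{19126}{34720} = \left(-3\right) \frac{1}{9631} - \frac{9563}{17360} = - \frac{3}{9631} - \frac{9563}{17360} = - \frac{92153333}{167194160}$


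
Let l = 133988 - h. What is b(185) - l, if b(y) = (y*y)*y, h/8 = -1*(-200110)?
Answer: 7798517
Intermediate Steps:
h = 1600880 (h = 8*(-1*(-200110)) = 8*200110 = 1600880)
l = -1466892 (l = 133988 - 1*1600880 = 133988 - 1600880 = -1466892)
b(y) = y³ (b(y) = y²*y = y³)
b(185) - l = 185³ - 1*(-1466892) = 6331625 + 1466892 = 7798517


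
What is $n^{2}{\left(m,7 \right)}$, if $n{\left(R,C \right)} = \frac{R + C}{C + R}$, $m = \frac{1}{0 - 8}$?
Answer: $1$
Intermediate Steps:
$m = - \frac{1}{8}$ ($m = \frac{1}{0 - 8} = \frac{1}{-8} = - \frac{1}{8} \approx -0.125$)
$n{\left(R,C \right)} = 1$ ($n{\left(R,C \right)} = \frac{C + R}{C + R} = 1$)
$n^{2}{\left(m,7 \right)} = 1^{2} = 1$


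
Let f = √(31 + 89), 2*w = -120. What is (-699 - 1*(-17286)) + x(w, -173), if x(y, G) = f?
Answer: 16587 + 2*√30 ≈ 16598.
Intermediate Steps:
w = -60 (w = (½)*(-120) = -60)
f = 2*√30 (f = √120 = 2*√30 ≈ 10.954)
x(y, G) = 2*√30
(-699 - 1*(-17286)) + x(w, -173) = (-699 - 1*(-17286)) + 2*√30 = (-699 + 17286) + 2*√30 = 16587 + 2*√30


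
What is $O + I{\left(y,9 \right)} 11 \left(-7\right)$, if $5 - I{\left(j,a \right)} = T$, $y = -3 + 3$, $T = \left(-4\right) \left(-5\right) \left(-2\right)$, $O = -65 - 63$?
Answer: $-3593$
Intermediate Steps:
$O = -128$ ($O = -65 - 63 = -128$)
$T = -40$ ($T = 20 \left(-2\right) = -40$)
$y = 0$
$I{\left(j,a \right)} = 45$ ($I{\left(j,a \right)} = 5 - -40 = 5 + 40 = 45$)
$O + I{\left(y,9 \right)} 11 \left(-7\right) = -128 + 45 \cdot 11 \left(-7\right) = -128 + 45 \left(-77\right) = -128 - 3465 = -3593$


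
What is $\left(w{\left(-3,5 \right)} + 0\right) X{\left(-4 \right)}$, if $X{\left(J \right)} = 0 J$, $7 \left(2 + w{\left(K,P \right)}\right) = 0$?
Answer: $0$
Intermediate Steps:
$w{\left(K,P \right)} = -2$ ($w{\left(K,P \right)} = -2 + \frac{1}{7} \cdot 0 = -2 + 0 = -2$)
$X{\left(J \right)} = 0$
$\left(w{\left(-3,5 \right)} + 0\right) X{\left(-4 \right)} = \left(-2 + 0\right) 0 = \left(-2\right) 0 = 0$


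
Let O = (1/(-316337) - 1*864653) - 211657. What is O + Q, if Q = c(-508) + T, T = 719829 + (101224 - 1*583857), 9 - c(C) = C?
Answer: -265279259190/316337 ≈ -8.3860e+5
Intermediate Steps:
c(C) = 9 - C
T = 237196 (T = 719829 + (101224 - 583857) = 719829 - 482633 = 237196)
O = -340476676471/316337 (O = (-1/316337 - 864653) - 211657 = -273521736062/316337 - 211657 = -340476676471/316337 ≈ -1.0763e+6)
Q = 237713 (Q = (9 - 1*(-508)) + 237196 = (9 + 508) + 237196 = 517 + 237196 = 237713)
O + Q = -340476676471/316337 + 237713 = -265279259190/316337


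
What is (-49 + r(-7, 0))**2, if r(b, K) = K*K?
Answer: 2401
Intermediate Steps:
r(b, K) = K**2
(-49 + r(-7, 0))**2 = (-49 + 0**2)**2 = (-49 + 0)**2 = (-49)**2 = 2401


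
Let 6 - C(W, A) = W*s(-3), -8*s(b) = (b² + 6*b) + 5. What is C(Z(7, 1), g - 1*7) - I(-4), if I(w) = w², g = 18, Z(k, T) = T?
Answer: -21/2 ≈ -10.500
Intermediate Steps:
s(b) = -5/8 - 3*b/4 - b²/8 (s(b) = -((b² + 6*b) + 5)/8 = -(5 + b² + 6*b)/8 = -5/8 - 3*b/4 - b²/8)
C(W, A) = 6 - W/2 (C(W, A) = 6 - W*(-5/8 - ¾*(-3) - ⅛*(-3)²) = 6 - W*(-5/8 + 9/4 - ⅛*9) = 6 - W*(-5/8 + 9/4 - 9/8) = 6 - W/2)
C(Z(7, 1), g - 1*7) - I(-4) = (6 - ½*1) - 1*(-4)² = (6 - ½) - 1*16 = 11/2 - 16 = -21/2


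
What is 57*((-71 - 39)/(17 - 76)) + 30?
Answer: 8040/59 ≈ 136.27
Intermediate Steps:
57*((-71 - 39)/(17 - 76)) + 30 = 57*(-110/(-59)) + 30 = 57*(-110*(-1/59)) + 30 = 57*(110/59) + 30 = 6270/59 + 30 = 8040/59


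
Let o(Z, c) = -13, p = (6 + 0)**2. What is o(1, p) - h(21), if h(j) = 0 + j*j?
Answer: -454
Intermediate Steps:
h(j) = j**2 (h(j) = 0 + j**2 = j**2)
p = 36 (p = 6**2 = 36)
o(1, p) - h(21) = -13 - 1*21**2 = -13 - 1*441 = -13 - 441 = -454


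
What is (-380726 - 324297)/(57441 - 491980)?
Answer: 705023/434539 ≈ 1.6225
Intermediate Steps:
(-380726 - 324297)/(57441 - 491980) = -705023/(-434539) = -705023*(-1/434539) = 705023/434539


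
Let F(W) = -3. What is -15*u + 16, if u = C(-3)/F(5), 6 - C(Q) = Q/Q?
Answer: 41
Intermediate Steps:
C(Q) = 5 (C(Q) = 6 - Q/Q = 6 - 1*1 = 6 - 1 = 5)
u = -5/3 (u = 5/(-3) = 5*(-⅓) = -5/3 ≈ -1.6667)
-15*u + 16 = -15*(-5/3) + 16 = 25 + 16 = 41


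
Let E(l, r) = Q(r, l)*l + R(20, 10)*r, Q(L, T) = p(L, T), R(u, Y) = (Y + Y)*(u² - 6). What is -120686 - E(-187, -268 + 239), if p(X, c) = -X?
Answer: 113257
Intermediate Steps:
R(u, Y) = 2*Y*(-6 + u²) (R(u, Y) = (2*Y)*(-6 + u²) = 2*Y*(-6 + u²))
Q(L, T) = -L
E(l, r) = 7880*r - l*r (E(l, r) = (-r)*l + (2*10*(-6 + 20²))*r = -l*r + (2*10*(-6 + 400))*r = -l*r + (2*10*394)*r = -l*r + 7880*r = 7880*r - l*r)
-120686 - E(-187, -268 + 239) = -120686 - (-268 + 239)*(7880 - 1*(-187)) = -120686 - (-29)*(7880 + 187) = -120686 - (-29)*8067 = -120686 - 1*(-233943) = -120686 + 233943 = 113257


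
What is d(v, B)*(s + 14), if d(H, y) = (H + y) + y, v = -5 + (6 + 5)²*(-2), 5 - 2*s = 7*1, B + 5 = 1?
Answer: -3315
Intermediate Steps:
B = -4 (B = -5 + 1 = -4)
s = -1 (s = 5/2 - 7/2 = -1)
v = -247 (v = -5 + 11²*(-2) = -5 + 121*(-2) = -5 - 242 = -247)
d(H, y) = H + 2*y
d(v, B)*(s + 14) = (-247 + 2*(-4))*(-1 + 14) = (-247 - 8)*13 = -255*13 = -3315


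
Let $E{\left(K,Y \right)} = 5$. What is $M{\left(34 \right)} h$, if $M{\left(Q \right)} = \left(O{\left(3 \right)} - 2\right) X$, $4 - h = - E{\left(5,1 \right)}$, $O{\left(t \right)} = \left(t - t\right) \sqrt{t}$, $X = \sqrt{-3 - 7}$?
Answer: $- 18 i \sqrt{10} \approx - 56.921 i$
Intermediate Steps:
$X = i \sqrt{10}$ ($X = \sqrt{-10} = i \sqrt{10} \approx 3.1623 i$)
$O{\left(t \right)} = 0$ ($O{\left(t \right)} = 0 \sqrt{t} = 0$)
$h = 9$ ($h = 4 - \left(-1\right) 5 = 4 - -5 = 4 + 5 = 9$)
$M{\left(Q \right)} = - 2 i \sqrt{10}$ ($M{\left(Q \right)} = \left(0 - 2\right) i \sqrt{10} = - 2 i \sqrt{10}$)
$M{\left(34 \right)} h = - 2 i \sqrt{10} \cdot 9 = - 18 i \sqrt{10}$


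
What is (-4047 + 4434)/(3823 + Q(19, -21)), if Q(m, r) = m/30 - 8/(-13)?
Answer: 150930/1491457 ≈ 0.10120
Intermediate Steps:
Q(m, r) = 8/13 + m/30 (Q(m, r) = m*(1/30) - 8*(-1/13) = m/30 + 8/13 = 8/13 + m/30)
(-4047 + 4434)/(3823 + Q(19, -21)) = (-4047 + 4434)/(3823 + (8/13 + (1/30)*19)) = 387/(3823 + (8/13 + 19/30)) = 387/(3823 + 487/390) = 387/(1491457/390) = 387*(390/1491457) = 150930/1491457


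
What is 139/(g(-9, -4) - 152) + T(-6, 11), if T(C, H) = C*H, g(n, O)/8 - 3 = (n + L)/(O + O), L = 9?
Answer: -8587/128 ≈ -67.086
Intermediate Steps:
g(n, O) = 24 + 4*(9 + n)/O (g(n, O) = 24 + 8*((n + 9)/(O + O)) = 24 + 8*((9 + n)/((2*O))) = 24 + 8*((9 + n)*(1/(2*O))) = 24 + 8*((9 + n)/(2*O)) = 24 + 4*(9 + n)/O)
139/(g(-9, -4) - 152) + T(-6, 11) = 139/(4*(9 - 9 + 6*(-4))/(-4) - 152) - 6*11 = 139/(4*(-¼)*(9 - 9 - 24) - 152) - 66 = 139/(4*(-¼)*(-24) - 152) - 66 = 139/(24 - 152) - 66 = 139/(-128) - 66 = 139*(-1/128) - 66 = -139/128 - 66 = -8587/128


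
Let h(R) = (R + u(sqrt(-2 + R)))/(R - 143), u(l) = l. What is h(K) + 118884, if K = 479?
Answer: 39945503/336 + sqrt(53)/112 ≈ 1.1889e+5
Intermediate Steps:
h(R) = (R + sqrt(-2 + R))/(-143 + R) (h(R) = (R + sqrt(-2 + R))/(R - 143) = (R + sqrt(-2 + R))/(-143 + R))
h(K) + 118884 = (479 + sqrt(-2 + 479))/(-143 + 479) + 118884 = (479 + sqrt(477))/336 + 118884 = (479 + 3*sqrt(53))/336 + 118884 = (479/336 + sqrt(53)/112) + 118884 = 39945503/336 + sqrt(53)/112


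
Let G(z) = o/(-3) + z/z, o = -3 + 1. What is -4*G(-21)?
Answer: -20/3 ≈ -6.6667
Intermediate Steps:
o = -2
G(z) = 5/3 (G(z) = -2/(-3) + z/z = -2*(-⅓) + 1 = ⅔ + 1 = 5/3)
-4*G(-21) = -4*5/3 = -20/3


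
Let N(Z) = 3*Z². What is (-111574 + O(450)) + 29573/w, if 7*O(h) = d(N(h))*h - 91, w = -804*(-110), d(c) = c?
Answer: 24108203927051/619080 ≈ 3.8942e+7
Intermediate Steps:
w = 88440
O(h) = -13 + 3*h³/7 (O(h) = ((3*h²)*h - 91)/7 = (3*h³ - 91)/7 = (-91 + 3*h³)/7 = -13 + 3*h³/7)
(-111574 + O(450)) + 29573/w = (-111574 + (-13 + (3/7)*450³)) + 29573/88440 = (-111574 + (-13 + (3/7)*91125000)) + 29573*(1/88440) = (-111574 + (-13 + 273375000/7)) + 29573/88440 = (-111574 + 273374909/7) + 29573/88440 = 272593891/7 + 29573/88440 = 24108203927051/619080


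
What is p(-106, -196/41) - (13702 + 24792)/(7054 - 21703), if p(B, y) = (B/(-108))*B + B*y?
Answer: 115313825/284499 ≈ 405.32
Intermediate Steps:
p(B, y) = -B²/108 + B*y (p(B, y) = (B*(-1/108))*B + B*y = (-B/108)*B + B*y = -B²/108 + B*y)
p(-106, -196/41) - (13702 + 24792)/(7054 - 21703) = (1/108)*(-106)*(-1*(-106) + 108*(-196/41)) - (13702 + 24792)/(7054 - 21703) = (1/108)*(-106)*(106 + 108*(-196*1/41)) - 38494/(-14649) = (1/108)*(-106)*(106 + 108*(-196/41)) - 38494*(-1)/14649 = (1/108)*(-106)*(106 - 21168/41) - 1*(-2026/771) = (1/108)*(-106)*(-16822/41) + 2026/771 = 445783/1107 + 2026/771 = 115313825/284499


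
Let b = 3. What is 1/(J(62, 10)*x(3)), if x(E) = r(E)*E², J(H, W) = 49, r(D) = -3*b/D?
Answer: -1/1323 ≈ -0.00075586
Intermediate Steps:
r(D) = -9/D
x(E) = -9*E (x(E) = (-9/E)*E² = -9*E)
1/(J(62, 10)*x(3)) = 1/(49*(-9*3)) = 1/(49*(-27)) = 1/(-1323) = -1/1323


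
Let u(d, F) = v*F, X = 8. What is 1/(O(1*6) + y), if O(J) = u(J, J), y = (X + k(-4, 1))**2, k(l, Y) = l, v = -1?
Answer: 1/10 ≈ 0.10000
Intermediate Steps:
u(d, F) = -F
y = 16 (y = (8 - 4)**2 = 4**2 = 16)
O(J) = -J
1/(O(1*6) + y) = 1/(-6 + 16) = 1/10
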